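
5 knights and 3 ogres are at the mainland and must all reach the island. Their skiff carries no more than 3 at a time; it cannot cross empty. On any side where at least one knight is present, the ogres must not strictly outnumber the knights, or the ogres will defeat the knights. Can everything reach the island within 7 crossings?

Yes

Yes — this plan uses 7 crossings (≤ 7):
1. 2 ogres → the island.  (the mainland: 5K 1O; the island: 0K 2O)
2. 1 ogre ← the mainland.  (the mainland: 5K 2O; the island: 0K 1O)
3. 2 knights and 1 ogre → the island.  (the mainland: 3K 1O; the island: 2K 2O)
4. 1 ogre ← the mainland.  (the mainland: 3K 2O; the island: 2K 1O)
5. 1 knight and 2 ogres → the island.  (the mainland: 2K 0O; the island: 3K 3O)
6. 1 ogre ← the mainland.  (the mainland: 2K 1O; the island: 3K 2O)
7. 2 knights and 1 ogre → the island.  (the mainland: 0K 0O; the island: 5K 3O)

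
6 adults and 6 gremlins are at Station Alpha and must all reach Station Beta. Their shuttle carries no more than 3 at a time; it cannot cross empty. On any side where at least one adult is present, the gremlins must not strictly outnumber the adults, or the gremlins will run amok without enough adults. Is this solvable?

Following every safe sequence of crossings from the start, the most of the 12 that can be at Station Beta as the shuttle arrives there on crossings 1, 3, 5 is 3, 5, 6 respectively; the best ever achieved is 6 of 12.
From crossing 7 on, no configuration arises that was not already reachable earlier: only 17 distinct safe configurations (who is on which side, and where the shuttle is) can ever be reached, none of them has everyone across, and every continuation just revisits them. They are: 0 adults + 0 gremlins across (shuttle back at the start); 0 adults + 1 gremlin across (shuttle there); 0 adults + 1 gremlin across (shuttle back at the start); 0 adults + 2 gremlins across (shuttle there); 0 adults + 2 gremlins across (shuttle back at the start); 0 adults + 3 gremlins across (shuttle there); 0 adults + 3 gremlins across (shuttle back at the start); 0 adults + 4 gremlins across (shuttle there); 0 adults + 4 gremlins across (shuttle back at the start); 0 adults + 5 gremlins across (shuttle there); 0 adults + 5 gremlins across (shuttle back at the start); 0 adults + 6 gremlins across (shuttle there); 1 adult + 1 gremlin across (shuttle there); 1 adult + 1 gremlin across (shuttle back at the start); 2 adults + 2 gremlins across (shuttle there); 2 adults + 2 gremlins across (shuttle back at the start); 3 adults + 3 gremlins across (shuttle there). So no valid plan exists.

No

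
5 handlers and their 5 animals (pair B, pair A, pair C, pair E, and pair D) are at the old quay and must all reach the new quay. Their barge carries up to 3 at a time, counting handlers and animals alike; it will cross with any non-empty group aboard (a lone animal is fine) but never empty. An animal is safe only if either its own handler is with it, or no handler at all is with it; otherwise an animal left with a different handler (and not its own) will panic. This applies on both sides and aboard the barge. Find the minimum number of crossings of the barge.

11

Counting alone: each trip to the new quay takes at most 3 across and each return brings at least 1 back, so after t trips out (and t−1 returns) at most 3t − (t−1) of the 10 are across; that first reaches 10 at t = 5, so at least 9 crossings are needed.
The safety rule pushes this higher. Following every safe sequence of crossings, the most of the 10 that can be at the new quay as the barge arrives there on crossing 9 is 9 — never all 10.
So no plan with fewer than 11 crossings exists, and this one achieves 11:
1. animal B and handler B cross → the new quay.
2. handler B crosses ← the old quay.
3. animal A, animal C, and animal E cross → the new quay.
4. animal B crosses ← the old quay.
5. handler A, handler C, and handler E cross → the new quay.
6. animal A and handler A cross ← the old quay.
7. handler A, handler B, and handler D cross → the new quay.
8. animal C crosses ← the old quay.
9. animal A and animal B cross → the new quay.
10. animal B crosses ← the old quay.
11. animal B, animal C, and animal D cross → the new quay.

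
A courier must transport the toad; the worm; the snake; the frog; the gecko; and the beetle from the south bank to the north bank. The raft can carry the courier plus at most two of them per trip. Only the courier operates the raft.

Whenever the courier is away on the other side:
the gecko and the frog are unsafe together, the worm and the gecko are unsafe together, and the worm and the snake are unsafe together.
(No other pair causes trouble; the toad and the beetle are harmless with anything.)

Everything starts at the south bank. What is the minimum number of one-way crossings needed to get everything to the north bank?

5

Counting alone: the courier can take at most 2 across per trip to the north bank, so moving all 6 needs at least 3 loaded trips out, with a return between consecutive ones — at least 5 crossings.
The plan below uses exactly 5 crossings, so it is optimal:
1. Courier goes to the north bank with the frog and the worm.
2. Courier goes back to the south bank alone.
3. Courier goes to the north bank with the beetle and the toad.
4. Courier goes back to the south bank alone.
5. Courier goes to the north bank with the gecko and the snake.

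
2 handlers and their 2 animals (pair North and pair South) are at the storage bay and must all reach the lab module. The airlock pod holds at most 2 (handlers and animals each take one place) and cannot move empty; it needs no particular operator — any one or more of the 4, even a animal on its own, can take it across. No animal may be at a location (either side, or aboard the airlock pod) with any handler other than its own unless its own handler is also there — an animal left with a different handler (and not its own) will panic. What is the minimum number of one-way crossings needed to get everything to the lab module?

5

Counting alone: each trip to the lab module takes at most 2 across and each return brings at least 1 back, so after t trips out (and t−1 returns) at most 2t − (t−1) of the 4 are across; that first reaches 4 at t = 3, so at least 5 crossings are needed.
The plan below uses exactly 5 crossings, so it is optimal:
1. animal North and handler North cross → the lab module.
2. handler North crosses ← the storage bay.
3. handler North and handler South cross → the lab module.
4. handler South crosses ← the storage bay.
5. animal South and handler South cross → the lab module.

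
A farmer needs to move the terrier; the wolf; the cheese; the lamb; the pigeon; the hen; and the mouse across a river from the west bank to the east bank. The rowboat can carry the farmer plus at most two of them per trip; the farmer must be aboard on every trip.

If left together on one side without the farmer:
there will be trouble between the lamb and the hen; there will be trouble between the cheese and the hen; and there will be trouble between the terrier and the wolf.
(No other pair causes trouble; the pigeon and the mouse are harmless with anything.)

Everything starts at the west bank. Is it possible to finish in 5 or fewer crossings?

Counting alone: the farmer can take at most 2 across per trip to the east bank, so moving all 7 needs at least 4 loaded trips out, with a return between consecutive ones — at least 7 crossings.
Since 5 < 7, 5 crossings cannot be enough. (The shortest complete plan in fact takes 7:)
1. Farmer goes to the east bank with the hen and the terrier.  [the west bank: the cheese, the lamb, the mouse, the pigeon, the wolf | the east bank: the hen, the terrier]
2. Farmer goes back to the west bank alone.  [the west bank: the cheese, the lamb, the mouse, the pigeon, the wolf | the east bank: the hen, the terrier]
3. Farmer goes to the east bank with the cheese and the lamb.  [the west bank: the mouse, the pigeon, the wolf | the east bank: the cheese, the hen, the lamb, the terrier]
4. Farmer goes back to the west bank with the hen.  [the west bank: the hen, the mouse, the pigeon, the wolf | the east bank: the cheese, the lamb, the terrier]
5. Farmer goes to the east bank with the mouse and the pigeon.  [the west bank: the hen, the wolf | the east bank: the cheese, the lamb, the mouse, the pigeon, the terrier]
6. Farmer goes back to the west bank alone.  [the west bank: the hen, the wolf | the east bank: the cheese, the lamb, the mouse, the pigeon, the terrier]
7. Farmer goes to the east bank with the hen and the wolf.  [the west bank: — | the east bank: the cheese, the hen, the lamb, the mouse, the pigeon, the terrier, the wolf]

No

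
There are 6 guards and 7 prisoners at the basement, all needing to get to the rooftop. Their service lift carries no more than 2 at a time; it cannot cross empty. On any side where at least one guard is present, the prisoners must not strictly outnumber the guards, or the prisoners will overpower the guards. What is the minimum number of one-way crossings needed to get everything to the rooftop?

impossible

The prisoners already outnumber the guards at the basement before anyone moves, so the starting position itself is disallowed.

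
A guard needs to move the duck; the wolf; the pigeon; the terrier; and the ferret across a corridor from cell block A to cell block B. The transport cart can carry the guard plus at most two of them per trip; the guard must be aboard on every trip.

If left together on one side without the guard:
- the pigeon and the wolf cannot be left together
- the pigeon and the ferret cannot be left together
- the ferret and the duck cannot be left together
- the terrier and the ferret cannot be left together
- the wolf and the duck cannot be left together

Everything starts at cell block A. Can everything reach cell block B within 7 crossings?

Yes — this plan uses 7 crossings (≤ 7):
1. Guard goes to cell block B with the ferret and the wolf.  [cell block A: the duck, the pigeon, the terrier | cell block B: the ferret, the wolf]
2. Guard goes back to cell block A alone.  [cell block A: the duck, the pigeon, the terrier | cell block B: the ferret, the wolf]
3. Guard goes to cell block B with the duck.  [cell block A: the pigeon, the terrier | cell block B: the duck, the ferret, the wolf]
4. Guard goes back to cell block A with the ferret and the wolf.  [cell block A: the ferret, the pigeon, the terrier, the wolf | cell block B: the duck]
5. Guard goes to cell block B with the pigeon and the terrier.  [cell block A: the ferret, the wolf | cell block B: the duck, the pigeon, the terrier]
6. Guard goes back to cell block A alone.  [cell block A: the ferret, the wolf | cell block B: the duck, the pigeon, the terrier]
7. Guard goes to cell block B with the ferret and the wolf.  [cell block A: — | cell block B: the duck, the ferret, the pigeon, the terrier, the wolf]

Yes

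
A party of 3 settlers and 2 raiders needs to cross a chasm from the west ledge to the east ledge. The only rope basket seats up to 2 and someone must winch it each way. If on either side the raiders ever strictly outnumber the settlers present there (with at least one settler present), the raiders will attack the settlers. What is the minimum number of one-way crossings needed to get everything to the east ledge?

7

Counting alone: each trip to the east ledge takes at most 2 across and each return brings at least 1 back, so after t trips out (and t−1 returns) at most 2t − (t−1) of the 5 are across; that first reaches 5 at t = 4, so at least 7 crossings are needed.
The plan below uses exactly 7 crossings, so it is optimal:
1. 2 raiders → the east ledge.  (the west ledge: 3S 0R; the east ledge: 0S 2R)
2. 1 raider ← the west ledge.  (the west ledge: 3S 1R; the east ledge: 0S 1R)
3. 2 settlers → the east ledge.  (the west ledge: 1S 1R; the east ledge: 2S 1R)
4. 1 settler ← the west ledge.  (the west ledge: 2S 1R; the east ledge: 1S 1R)
5. 1 settler and 1 raider → the east ledge.  (the west ledge: 1S 0R; the east ledge: 2S 2R)
6. 1 raider ← the west ledge.  (the west ledge: 1S 1R; the east ledge: 2S 1R)
7. 1 settler and 1 raider → the east ledge.  (the west ledge: 0S 0R; the east ledge: 3S 2R)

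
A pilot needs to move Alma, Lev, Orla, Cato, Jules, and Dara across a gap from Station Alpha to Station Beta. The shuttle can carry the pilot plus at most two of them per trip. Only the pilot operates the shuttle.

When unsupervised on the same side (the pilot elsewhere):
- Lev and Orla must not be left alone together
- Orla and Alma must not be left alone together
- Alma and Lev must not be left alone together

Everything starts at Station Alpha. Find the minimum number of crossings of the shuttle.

Counting alone: the pilot can take at most 2 across per trip to Station Beta, so moving all 6 needs at least 3 loaded trips out, with a return between consecutive ones — at least 5 crossings.
The safety rule pushes this higher. Following every safe sequence of crossings, the most of the 6 that can be at Station Beta as the shuttle arrives there on crossings 5, 7 is 4, 5 respectively — never all 6.
So no plan with fewer than 9 crossings exists, and this one achieves 9:
1. Pilot goes to Station Beta with Alma and Lev.  [Station Alpha: Cato, Dara, Jules, Orla | Station Beta: Alma, Lev]
2. Pilot goes back to Station Alpha with Alma.  [Station Alpha: Alma, Cato, Dara, Jules, Orla | Station Beta: Lev]
3. Pilot goes to Station Beta with Alma and Cato.  [Station Alpha: Dara, Jules, Orla | Station Beta: Alma, Cato, Lev]
4. Pilot goes back to Station Alpha with Alma.  [Station Alpha: Alma, Dara, Jules, Orla | Station Beta: Cato, Lev]
5. Pilot goes to Station Beta with Alma and Jules.  [Station Alpha: Dara, Orla | Station Beta: Alma, Cato, Jules, Lev]
6. Pilot goes back to Station Alpha with Alma.  [Station Alpha: Alma, Dara, Orla | Station Beta: Cato, Jules, Lev]
7. Pilot goes to Station Beta with Alma and Dara.  [Station Alpha: Orla | Station Beta: Alma, Cato, Dara, Jules, Lev]
8. Pilot goes back to Station Alpha with Alma.  [Station Alpha: Alma, Orla | Station Beta: Cato, Dara, Jules, Lev]
9. Pilot goes to Station Beta with Alma and Orla.  [Station Alpha: — | Station Beta: Alma, Cato, Dara, Jules, Lev, Orla]

9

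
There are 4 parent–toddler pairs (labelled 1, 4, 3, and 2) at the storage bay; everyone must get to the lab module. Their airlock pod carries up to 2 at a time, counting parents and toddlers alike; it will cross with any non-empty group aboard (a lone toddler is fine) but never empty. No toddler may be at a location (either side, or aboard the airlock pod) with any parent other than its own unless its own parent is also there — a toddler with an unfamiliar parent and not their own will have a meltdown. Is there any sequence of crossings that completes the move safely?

No

Following every safe sequence of crossings from the start, the most of the 8 that can be at the lab module as the airlock pod arrives there on crossings 1, 3, 5 is 2, 3, 4 respectively; the best ever achieved is 4 of 8.
From crossing 7 on, no configuration arises that was not already reachable earlier: only 44 distinct safe configurations (who is on which side, and where the airlock pod is) can ever be reached, none of them has everyone across, and every continuation just revisits them. So no valid plan exists.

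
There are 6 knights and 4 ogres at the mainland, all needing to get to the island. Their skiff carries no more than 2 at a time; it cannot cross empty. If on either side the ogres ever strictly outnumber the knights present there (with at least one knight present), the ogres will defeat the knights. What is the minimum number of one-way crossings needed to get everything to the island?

17

Counting alone: each trip to the island takes at most 2 across and each return brings at least 1 back, so after t trips out (and t−1 returns) at most 2t − (t−1) of the 10 are across; that first reaches 10 at t = 9, so at least 17 crossings are needed.
The plan below uses exactly 17 crossings, so it is optimal:
1. 2 ogres → the island.  (the mainland: 6K 2O; the island: 0K 2O)
2. 1 ogre ← the mainland.  (the mainland: 6K 3O; the island: 0K 1O)
3. 2 ogres → the island.  (the mainland: 6K 1O; the island: 0K 3O)
4. 1 ogre ← the mainland.  (the mainland: 6K 2O; the island: 0K 2O)
5. 2 knights → the island.  (the mainland: 4K 2O; the island: 2K 2O)
6. 1 ogre ← the mainland.  (the mainland: 4K 3O; the island: 2K 1O)
7. 1 knight and 1 ogre → the island.  (the mainland: 3K 2O; the island: 3K 2O)
8. 1 ogre ← the mainland.  (the mainland: 3K 3O; the island: 3K 1O)
9. 2 ogres → the island.  (the mainland: 3K 1O; the island: 3K 3O)
10. 1 ogre ← the mainland.  (the mainland: 3K 2O; the island: 3K 2O)
11. 1 knight and 1 ogre → the island.  (the mainland: 2K 1O; the island: 4K 3O)
12. 1 ogre ← the mainland.  (the mainland: 2K 2O; the island: 4K 2O)
13. 2 ogres → the island.  (the mainland: 2K 0O; the island: 4K 4O)
14. 1 ogre ← the mainland.  (the mainland: 2K 1O; the island: 4K 3O)
15. 1 knight and 1 ogre → the island.  (the mainland: 1K 0O; the island: 5K 4O)
16. 1 ogre ← the mainland.  (the mainland: 1K 1O; the island: 5K 3O)
17. 1 knight and 1 ogre → the island.  (the mainland: 0K 0O; the island: 6K 4O)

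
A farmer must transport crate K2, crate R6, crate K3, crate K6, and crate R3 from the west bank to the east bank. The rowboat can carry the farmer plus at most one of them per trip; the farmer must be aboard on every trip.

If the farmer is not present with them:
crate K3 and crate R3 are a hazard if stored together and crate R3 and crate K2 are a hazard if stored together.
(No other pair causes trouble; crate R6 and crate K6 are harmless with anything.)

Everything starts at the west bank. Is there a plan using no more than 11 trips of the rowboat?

Yes — this plan uses 11 crossings (≤ 11):
1. Farmer goes to the east bank with crate R3.
2. Farmer goes back to the west bank alone.
3. Farmer goes to the east bank with crate K2.
4. Farmer goes back to the west bank with crate R3.
5. Farmer goes to the east bank with crate K3.
6. Farmer goes back to the west bank alone.
7. Farmer goes to the east bank with crate R6.
8. Farmer goes back to the west bank alone.
9. Farmer goes to the east bank with crate K6.
10. Farmer goes back to the west bank alone.
11. Farmer goes to the east bank with crate R3.

Yes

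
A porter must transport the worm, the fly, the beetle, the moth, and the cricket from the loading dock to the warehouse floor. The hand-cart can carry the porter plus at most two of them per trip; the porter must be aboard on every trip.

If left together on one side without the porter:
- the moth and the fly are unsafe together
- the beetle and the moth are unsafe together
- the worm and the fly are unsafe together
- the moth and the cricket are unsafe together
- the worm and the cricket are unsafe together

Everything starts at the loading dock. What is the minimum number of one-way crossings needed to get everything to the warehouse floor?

7

Counting alone: the porter can take at most 2 across per trip to the warehouse floor, so moving all 5 needs at least 3 loaded trips out, with a return between consecutive ones — at least 5 crossings.
The safety rule pushes this higher. Following every safe sequence of crossings, the most of the 5 that can be at the warehouse floor as the hand-cart arrives there on crossing 5 is 4 — never all 5.
So no plan with fewer than 7 crossings exists, and this one achieves 7:
1. Porter goes to the warehouse floor with the moth and the worm.  [the loading dock: the beetle, the cricket, the fly | the warehouse floor: the moth, the worm]
2. Porter goes back to the loading dock alone.  [the loading dock: the beetle, the cricket, the fly | the warehouse floor: the moth, the worm]
3. Porter goes to the warehouse floor with the fly.  [the loading dock: the beetle, the cricket | the warehouse floor: the fly, the moth, the worm]
4. Porter goes back to the loading dock with the moth and the worm.  [the loading dock: the beetle, the cricket, the moth, the worm | the warehouse floor: the fly]
5. Porter goes to the warehouse floor with the beetle and the cricket.  [the loading dock: the moth, the worm | the warehouse floor: the beetle, the cricket, the fly]
6. Porter goes back to the loading dock alone.  [the loading dock: the moth, the worm | the warehouse floor: the beetle, the cricket, the fly]
7. Porter goes to the warehouse floor with the moth and the worm.  [the loading dock: — | the warehouse floor: the beetle, the cricket, the fly, the moth, the worm]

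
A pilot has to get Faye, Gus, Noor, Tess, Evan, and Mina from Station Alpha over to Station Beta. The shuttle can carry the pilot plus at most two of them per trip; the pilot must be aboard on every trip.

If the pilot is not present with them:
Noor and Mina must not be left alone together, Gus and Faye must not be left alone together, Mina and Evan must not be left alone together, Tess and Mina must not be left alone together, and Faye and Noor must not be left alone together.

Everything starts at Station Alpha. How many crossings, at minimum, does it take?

Counting alone: the pilot can take at most 2 across per trip to Station Beta, so moving all 6 needs at least 3 loaded trips out, with a return between consecutive ones — at least 5 crossings.
The safety rule pushes this higher. Following every safe sequence of crossings, the most of the 6 that can be at Station Beta as the shuttle arrives there on crossing 5 is 5 — never all 6.
So no plan with fewer than 7 crossings exists, and this one achieves 7:
1. Pilot goes to Station Beta with Faye and Mina.  [Station Alpha: Evan, Gus, Noor, Tess | Station Beta: Faye, Mina]
2. Pilot goes back to Station Alpha alone.  [Station Alpha: Evan, Gus, Noor, Tess | Station Beta: Faye, Mina]
3. Pilot goes to Station Beta with Gus and Noor.  [Station Alpha: Evan, Tess | Station Beta: Faye, Gus, Mina, Noor]
4. Pilot goes back to Station Alpha with Faye and Mina.  [Station Alpha: Evan, Faye, Mina, Tess | Station Beta: Gus, Noor]
5. Pilot goes to Station Beta with Evan and Tess.  [Station Alpha: Faye, Mina | Station Beta: Evan, Gus, Noor, Tess]
6. Pilot goes back to Station Alpha alone.  [Station Alpha: Faye, Mina | Station Beta: Evan, Gus, Noor, Tess]
7. Pilot goes to Station Beta with Faye and Mina.  [Station Alpha: — | Station Beta: Evan, Faye, Gus, Mina, Noor, Tess]

7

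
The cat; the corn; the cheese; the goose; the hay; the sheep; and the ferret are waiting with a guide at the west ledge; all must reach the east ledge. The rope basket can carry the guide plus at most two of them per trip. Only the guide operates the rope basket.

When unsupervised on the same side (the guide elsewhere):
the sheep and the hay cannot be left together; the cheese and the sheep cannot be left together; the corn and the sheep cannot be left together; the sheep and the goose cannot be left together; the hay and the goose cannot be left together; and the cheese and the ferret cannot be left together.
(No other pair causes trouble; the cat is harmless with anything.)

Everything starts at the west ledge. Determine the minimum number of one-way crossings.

Whatever the first load, the items left behind include a forbidden pair without the guide. No opening move is safe, so no plan exists.

impossible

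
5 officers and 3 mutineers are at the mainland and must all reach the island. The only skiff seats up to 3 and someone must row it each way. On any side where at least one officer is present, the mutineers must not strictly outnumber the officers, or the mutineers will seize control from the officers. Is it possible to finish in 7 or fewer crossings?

Yes

Yes — this plan uses 7 crossings (≤ 7):
1. 2 mutineers → the island.  (the mainland: 5O 1M; the island: 0O 2M)
2. 1 mutineer ← the mainland.  (the mainland: 5O 2M; the island: 0O 1M)
3. 2 officers and 1 mutineer → the island.  (the mainland: 3O 1M; the island: 2O 2M)
4. 1 mutineer ← the mainland.  (the mainland: 3O 2M; the island: 2O 1M)
5. 1 officer and 2 mutineers → the island.  (the mainland: 2O 0M; the island: 3O 3M)
6. 1 mutineer ← the mainland.  (the mainland: 2O 1M; the island: 3O 2M)
7. 2 officers and 1 mutineer → the island.  (the mainland: 0O 0M; the island: 5O 3M)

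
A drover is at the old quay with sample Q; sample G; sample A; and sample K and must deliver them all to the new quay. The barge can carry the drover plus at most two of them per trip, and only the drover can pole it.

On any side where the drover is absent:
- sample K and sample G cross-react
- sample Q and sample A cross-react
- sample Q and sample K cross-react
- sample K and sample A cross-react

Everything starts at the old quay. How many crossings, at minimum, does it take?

Counting alone: the drover can take at most 2 across per trip to the new quay, so moving all 4 needs at least 2 loaded trips out, with a return between consecutive ones — at least 3 crossings.
The safety rule pushes this higher. Following every safe sequence of crossings, the most of the 4 that can be at the new quay as the barge arrives there on crossing 3 is 3 — never all 4.
So no plan with fewer than 5 crossings exists, and this one achieves 5:
1. Drover goes to the new quay with sample K and sample Q.  [the old quay: sample A, sample G | the new quay: sample K, sample Q]
2. Drover goes back to the old quay with sample Q.  [the old quay: sample A, sample G, sample Q | the new quay: sample K]
3. Drover goes to the new quay with sample G and sample Q.  [the old quay: sample A | the new quay: sample G, sample K, sample Q]
4. Drover goes back to the old quay with sample K.  [the old quay: sample A, sample K | the new quay: sample G, sample Q]
5. Drover goes to the new quay with sample A and sample K.  [the old quay: — | the new quay: sample A, sample G, sample K, sample Q]

5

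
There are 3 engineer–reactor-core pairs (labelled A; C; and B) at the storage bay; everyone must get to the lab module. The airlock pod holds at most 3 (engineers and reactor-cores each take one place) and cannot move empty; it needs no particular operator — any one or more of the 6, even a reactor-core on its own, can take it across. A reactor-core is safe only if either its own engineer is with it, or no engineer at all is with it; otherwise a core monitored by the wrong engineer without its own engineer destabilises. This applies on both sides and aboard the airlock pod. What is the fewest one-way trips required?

5

Counting alone: each trip to the lab module takes at most 3 across and each return brings at least 1 back, so after t trips out (and t−1 returns) at most 3t − (t−1) of the 6 are across; that first reaches 6 at t = 3, so at least 5 crossings are needed.
The plan below uses exactly 5 crossings, so it is optimal:
1. engineer A and reactor-core A cross → the lab module.
2. engineer A crosses ← the storage bay.
3. engineer A, engineer B, and engineer C cross → the lab module.
4. reactor-core A crosses ← the storage bay.
5. reactor-core A, reactor-core B, and reactor-core C cross → the lab module.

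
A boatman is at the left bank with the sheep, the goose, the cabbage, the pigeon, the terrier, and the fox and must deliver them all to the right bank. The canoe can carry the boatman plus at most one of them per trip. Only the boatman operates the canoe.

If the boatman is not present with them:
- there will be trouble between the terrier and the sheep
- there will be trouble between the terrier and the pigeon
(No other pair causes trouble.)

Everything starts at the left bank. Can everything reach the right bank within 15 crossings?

Yes — this plan uses 13 crossings (≤ 15):
1. Boatman goes to the right bank with the terrier.  [the left bank: the cabbage, the fox, the goose, the pigeon, the sheep | the right bank: the terrier]
2. Boatman goes back to the left bank alone.  [the left bank: the cabbage, the fox, the goose, the pigeon, the sheep | the right bank: the terrier]
3. Boatman goes to the right bank with the sheep.  [the left bank: the cabbage, the fox, the goose, the pigeon | the right bank: the sheep, the terrier]
4. Boatman goes back to the left bank with the terrier.  [the left bank: the cabbage, the fox, the goose, the pigeon, the terrier | the right bank: the sheep]
5. Boatman goes to the right bank with the pigeon.  [the left bank: the cabbage, the fox, the goose, the terrier | the right bank: the pigeon, the sheep]
6. Boatman goes back to the left bank alone.  [the left bank: the cabbage, the fox, the goose, the terrier | the right bank: the pigeon, the sheep]
7. Boatman goes to the right bank with the goose.  [the left bank: the cabbage, the fox, the terrier | the right bank: the goose, the pigeon, the sheep]
8. Boatman goes back to the left bank alone.  [the left bank: the cabbage, the fox, the terrier | the right bank: the goose, the pigeon, the sheep]
9. Boatman goes to the right bank with the cabbage.  [the left bank: the fox, the terrier | the right bank: the cabbage, the goose, the pigeon, the sheep]
10. Boatman goes back to the left bank alone.  [the left bank: the fox, the terrier | the right bank: the cabbage, the goose, the pigeon, the sheep]
11. Boatman goes to the right bank with the fox.  [the left bank: the terrier | the right bank: the cabbage, the fox, the goose, the pigeon, the sheep]
12. Boatman goes back to the left bank alone.  [the left bank: the terrier | the right bank: the cabbage, the fox, the goose, the pigeon, the sheep]
13. Boatman goes to the right bank with the terrier.  [the left bank: — | the right bank: the cabbage, the fox, the goose, the pigeon, the sheep, the terrier]

Yes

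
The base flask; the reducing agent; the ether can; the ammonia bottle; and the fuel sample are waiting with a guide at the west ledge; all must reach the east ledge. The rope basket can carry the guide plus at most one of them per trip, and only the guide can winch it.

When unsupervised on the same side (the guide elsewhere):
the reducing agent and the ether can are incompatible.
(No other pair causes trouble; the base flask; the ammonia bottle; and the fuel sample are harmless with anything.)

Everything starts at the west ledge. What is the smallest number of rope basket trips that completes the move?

Counting alone: the guide can take at most 1 across per trip to the east ledge, so moving all 5 needs at least 5 loaded trips out, with a return between consecutive ones — at least 9 crossings.
The plan below uses exactly 9 crossings, so it is optimal:
1. Guide goes to the east ledge with the reducing agent.
2. Guide goes back to the west ledge alone.
3. Guide goes to the east ledge with the base flask.
4. Guide goes back to the west ledge alone.
5. Guide goes to the east ledge with the ammonia bottle.
6. Guide goes back to the west ledge alone.
7. Guide goes to the east ledge with the fuel sample.
8. Guide goes back to the west ledge alone.
9. Guide goes to the east ledge with the ether can.

9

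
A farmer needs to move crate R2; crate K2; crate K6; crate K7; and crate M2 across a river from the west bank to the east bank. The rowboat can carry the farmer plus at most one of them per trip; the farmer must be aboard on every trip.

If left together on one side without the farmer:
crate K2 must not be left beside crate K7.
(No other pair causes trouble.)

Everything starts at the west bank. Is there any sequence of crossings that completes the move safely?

1. Farmer goes to the east bank with crate K2.
2. Farmer goes back to the west bank alone.
3. Farmer goes to the east bank with crate R2.
4. Farmer goes back to the west bank alone.
5. Farmer goes to the east bank with crate K6.
6. Farmer goes back to the west bank alone.
7. Farmer goes to the east bank with crate M2.
8. Farmer goes back to the west bank alone.
9. Farmer goes to the east bank with crate K7.

Yes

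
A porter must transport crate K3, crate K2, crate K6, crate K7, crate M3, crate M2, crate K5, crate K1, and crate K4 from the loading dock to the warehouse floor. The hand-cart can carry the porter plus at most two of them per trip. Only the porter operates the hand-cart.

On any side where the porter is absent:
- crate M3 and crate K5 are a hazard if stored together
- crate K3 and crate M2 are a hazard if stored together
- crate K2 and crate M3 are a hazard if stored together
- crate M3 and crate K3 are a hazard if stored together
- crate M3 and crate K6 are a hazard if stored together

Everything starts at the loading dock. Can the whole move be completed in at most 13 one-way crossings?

Yes — this plan uses 11 crossings (≤ 13):
1. Porter goes to the warehouse floor with crate K3 and crate M3.  [the loading dock: crate K1, crate K2, crate K4, crate K5, crate K6, crate K7, crate M2 | the warehouse floor: crate K3, crate M3]
2. Porter goes back to the loading dock with crate K3.  [the loading dock: crate K1, crate K2, crate K3, crate K4, crate K5, crate K6, crate K7, crate M2 | the warehouse floor: crate M3]
3. Porter goes to the warehouse floor with crate K2 and crate K3.  [the loading dock: crate K1, crate K4, crate K5, crate K6, crate K7, crate M2 | the warehouse floor: crate K2, crate K3, crate M3]
4. Porter goes back to the loading dock with crate M3.  [the loading dock: crate K1, crate K4, crate K5, crate K6, crate K7, crate M2, crate M3 | the warehouse floor: crate K2, crate K3]
5. Porter goes to the warehouse floor with crate K6 and crate M3.  [the loading dock: crate K1, crate K4, crate K5, crate K7, crate M2 | the warehouse floor: crate K2, crate K3, crate K6, crate M3]
6. Porter goes back to the loading dock with crate M3.  [the loading dock: crate K1, crate K4, crate K5, crate K7, crate M2, crate M3 | the warehouse floor: crate K2, crate K3, crate K6]
7. Porter goes to the warehouse floor with crate K5 and crate K7.  [the loading dock: crate K1, crate K4, crate M2, crate M3 | the warehouse floor: crate K2, crate K3, crate K5, crate K6, crate K7]
8. Porter goes back to the loading dock alone.  [the loading dock: crate K1, crate K4, crate M2, crate M3 | the warehouse floor: crate K2, crate K3, crate K5, crate K6, crate K7]
9. Porter goes to the warehouse floor with crate K1 and crate K4.  [the loading dock: crate M2, crate M3 | the warehouse floor: crate K1, crate K2, crate K3, crate K4, crate K5, crate K6, crate K7]
10. Porter goes back to the loading dock alone.  [the loading dock: crate M2, crate M3 | the warehouse floor: crate K1, crate K2, crate K3, crate K4, crate K5, crate K6, crate K7]
11. Porter goes to the warehouse floor with crate M2 and crate M3.  [the loading dock: — | the warehouse floor: crate K1, crate K2, crate K3, crate K4, crate K5, crate K6, crate K7, crate M2, crate M3]

Yes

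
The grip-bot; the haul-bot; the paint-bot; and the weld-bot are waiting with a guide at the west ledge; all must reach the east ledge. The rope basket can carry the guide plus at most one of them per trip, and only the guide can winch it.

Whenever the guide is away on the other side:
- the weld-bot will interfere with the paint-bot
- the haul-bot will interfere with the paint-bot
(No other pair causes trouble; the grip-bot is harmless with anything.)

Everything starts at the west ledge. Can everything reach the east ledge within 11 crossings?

Yes

Yes — this plan uses 9 crossings (≤ 11):
1. Guide goes to the east ledge with the paint-bot.
2. Guide goes back to the west ledge alone.
3. Guide goes to the east ledge with the grip-bot.
4. Guide goes back to the west ledge alone.
5. Guide goes to the east ledge with the haul-bot.
6. Guide goes back to the west ledge with the paint-bot.
7. Guide goes to the east ledge with the weld-bot.
8. Guide goes back to the west ledge alone.
9. Guide goes to the east ledge with the paint-bot.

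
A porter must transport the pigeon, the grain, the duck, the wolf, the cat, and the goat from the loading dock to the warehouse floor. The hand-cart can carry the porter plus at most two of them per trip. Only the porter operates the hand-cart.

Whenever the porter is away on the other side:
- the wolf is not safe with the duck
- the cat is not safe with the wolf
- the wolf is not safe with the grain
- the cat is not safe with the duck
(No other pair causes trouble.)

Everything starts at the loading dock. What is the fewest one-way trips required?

9

Counting alone: the porter can take at most 2 across per trip to the warehouse floor, so moving all 6 needs at least 3 loaded trips out, with a return between consecutive ones — at least 5 crossings.
The safety rule pushes this higher. Following every safe sequence of crossings, the most of the 6 that can be at the warehouse floor as the hand-cart arrives there on crossings 5, 7 is 4, 5 respectively — never all 6.
So no plan with fewer than 9 crossings exists, and this one achieves 9:
1. Porter goes to the warehouse floor with the duck and the wolf.
2. Porter goes back to the loading dock with the duck.
3. Porter goes to the warehouse floor with the duck and the pigeon.
4. Porter goes back to the loading dock with the duck.
5. Porter goes to the warehouse floor with the duck and the grain.
6. Porter goes back to the loading dock with the wolf.
7. Porter goes to the warehouse floor with the goat and the wolf.
8. Porter goes back to the loading dock with the wolf.
9. Porter goes to the warehouse floor with the cat and the wolf.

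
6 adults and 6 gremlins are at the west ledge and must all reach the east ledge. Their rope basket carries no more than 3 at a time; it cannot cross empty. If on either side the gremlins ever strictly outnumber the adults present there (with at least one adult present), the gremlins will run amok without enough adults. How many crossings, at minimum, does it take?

Following every safe sequence of crossings from the start, the most of the 12 that can be at the east ledge as the rope basket arrives there on crossings 1, 3, 5 is 3, 5, 6 respectively; the best ever achieved is 6 of 12.
From crossing 7 on, no configuration arises that was not already reachable earlier: only 17 distinct safe configurations (who is on which side, and where the rope basket is) can ever be reached, none of them has everyone across, and every continuation just revisits them. They are: 0 adults + 0 gremlins across (rope basket back at the start); 0 adults + 1 gremlin across (rope basket there); 0 adults + 1 gremlin across (rope basket back at the start); 0 adults + 2 gremlins across (rope basket there); 0 adults + 2 gremlins across (rope basket back at the start); 0 adults + 3 gremlins across (rope basket there); 0 adults + 3 gremlins across (rope basket back at the start); 0 adults + 4 gremlins across (rope basket there); 0 adults + 4 gremlins across (rope basket back at the start); 0 adults + 5 gremlins across (rope basket there); 0 adults + 5 gremlins across (rope basket back at the start); 0 adults + 6 gremlins across (rope basket there); 1 adult + 1 gremlin across (rope basket there); 1 adult + 1 gremlin across (rope basket back at the start); 2 adults + 2 gremlins across (rope basket there); 2 adults + 2 gremlins across (rope basket back at the start); 3 adults + 3 gremlins across (rope basket there). So no valid plan exists.

impossible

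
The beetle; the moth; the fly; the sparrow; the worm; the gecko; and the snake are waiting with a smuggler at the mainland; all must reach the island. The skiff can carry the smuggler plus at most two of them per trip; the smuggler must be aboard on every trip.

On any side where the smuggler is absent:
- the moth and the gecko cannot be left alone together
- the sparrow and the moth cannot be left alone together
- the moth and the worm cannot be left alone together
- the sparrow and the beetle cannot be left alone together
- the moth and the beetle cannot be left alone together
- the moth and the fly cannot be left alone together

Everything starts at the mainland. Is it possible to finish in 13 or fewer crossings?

Yes

Yes — this plan uses 11 crossings (≤ 13):
1. Smuggler goes to the island with the beetle and the moth.  [the mainland: the fly, the gecko, the snake, the sparrow, the worm | the island: the beetle, the moth]
2. Smuggler goes back to the mainland with the beetle.  [the mainland: the beetle, the fly, the gecko, the snake, the sparrow, the worm | the island: the moth]
3. Smuggler goes to the island with the beetle and the fly.  [the mainland: the gecko, the snake, the sparrow, the worm | the island: the beetle, the fly, the moth]
4. Smuggler goes back to the mainland with the moth.  [the mainland: the gecko, the moth, the snake, the sparrow, the worm | the island: the beetle, the fly]
5. Smuggler goes to the island with the moth and the worm.  [the mainland: the gecko, the snake, the sparrow | the island: the beetle, the fly, the moth, the worm]
6. Smuggler goes back to the mainland with the moth.  [the mainland: the gecko, the moth, the snake, the sparrow | the island: the beetle, the fly, the worm]
7. Smuggler goes to the island with the gecko and the moth.  [the mainland: the snake, the sparrow | the island: the beetle, the fly, the gecko, the moth, the worm]
8. Smuggler goes back to the mainland with the moth.  [the mainland: the moth, the snake, the sparrow | the island: the beetle, the fly, the gecko, the worm]
9. Smuggler goes to the island with the moth and the snake.  [the mainland: the sparrow | the island: the beetle, the fly, the gecko, the moth, the snake, the worm]
10. Smuggler goes back to the mainland with the moth.  [the mainland: the moth, the sparrow | the island: the beetle, the fly, the gecko, the snake, the worm]
11. Smuggler goes to the island with the moth and the sparrow.  [the mainland: — | the island: the beetle, the fly, the gecko, the moth, the snake, the sparrow, the worm]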